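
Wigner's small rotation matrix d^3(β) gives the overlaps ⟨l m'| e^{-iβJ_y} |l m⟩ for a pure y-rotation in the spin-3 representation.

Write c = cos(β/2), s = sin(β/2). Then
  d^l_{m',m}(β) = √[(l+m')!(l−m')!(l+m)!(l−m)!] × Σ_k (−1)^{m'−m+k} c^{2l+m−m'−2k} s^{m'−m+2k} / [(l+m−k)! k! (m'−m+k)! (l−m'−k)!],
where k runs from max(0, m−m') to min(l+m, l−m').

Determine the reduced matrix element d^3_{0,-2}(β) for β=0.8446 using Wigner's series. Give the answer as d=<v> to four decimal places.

d=0.5083

d^3_{0,-2}(β=0.8446) via Wigner's sum:
With c≡cos(β/2)=0.912149 and s≡sin(β/2)=0.409859, N=[6·6·1·120]^{1/2}=65.726707
k∈{0,1} keeps every argument non-negative
  k=0: (−1)^2·65.7267/(12)·0.9121^4·0.4099^2 = +0.636932
  k=1: (−1)^3·65.7267/(12)·0.9121^2·0.4099^4 = -0.128597
d^3_{0,-2}(0.8446) = +0.636932 -0.128597 = +0.508335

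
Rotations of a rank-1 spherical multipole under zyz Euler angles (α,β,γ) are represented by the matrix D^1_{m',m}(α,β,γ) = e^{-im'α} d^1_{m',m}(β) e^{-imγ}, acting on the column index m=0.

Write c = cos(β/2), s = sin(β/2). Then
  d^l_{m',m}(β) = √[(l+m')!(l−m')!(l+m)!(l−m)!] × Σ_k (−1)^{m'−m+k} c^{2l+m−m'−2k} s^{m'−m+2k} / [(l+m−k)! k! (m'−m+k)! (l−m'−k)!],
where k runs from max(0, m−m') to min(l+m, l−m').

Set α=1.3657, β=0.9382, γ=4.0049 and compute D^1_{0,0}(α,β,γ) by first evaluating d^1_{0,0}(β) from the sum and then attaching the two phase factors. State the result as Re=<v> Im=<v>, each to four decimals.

Re=0.5912 Im=0.0000

First d^1_{0,0}(β=0.9382), then the phase factors e^{-i(0)α} and e^{-i(0)γ}:
With c≡cos(β/2)=0.891976 and s≡sin(β/2)=0.452084, N=[1·1·1·1]^{1/2}=1.000000
The bounds max(0,m−m')=0 and min(l+m,l−m')=1 give 2 terms
  k=0: (−1)^0·1.0000/(1)·0.8920^2·0.4521^0 = +0.795620
  k=1: (−1)^1·1.0000/(1)·0.8920^0·0.4521^2 = -0.204380
d^1_{0,0}(0.9382) = +0.795620 -0.204380 = +0.591241
Phases: e^{-i·(0)·1.3657}=+1.000000+0.000000i, e^{-i·(0)·4.0049}=+1.000000+0.000000i ⇒ D=+0.591241+0.000000i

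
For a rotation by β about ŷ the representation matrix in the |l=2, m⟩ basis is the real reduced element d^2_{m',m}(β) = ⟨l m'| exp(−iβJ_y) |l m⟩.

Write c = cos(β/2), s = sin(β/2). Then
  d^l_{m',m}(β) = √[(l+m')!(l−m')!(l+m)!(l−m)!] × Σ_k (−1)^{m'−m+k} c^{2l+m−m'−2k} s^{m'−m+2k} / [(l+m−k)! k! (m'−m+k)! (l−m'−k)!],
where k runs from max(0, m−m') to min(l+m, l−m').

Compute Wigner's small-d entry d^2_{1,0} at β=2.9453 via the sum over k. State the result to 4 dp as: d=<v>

d^2_{1,0}(β=2.9453) via Wigner's sum:
With c≡cos(β/2)=0.097989 and s≡sin(β/2)=0.995188, N=[6·1·2·2]^{1/2}=4.898979
k: max(0,(0)−(1))=0 … min(2+(0),2−(1))=1
  k=0: (−1)^1·4.8990/(2)·0.0980^3·0.9952^1 = -0.002294
  k=1: (−1)^2·4.8990/(2)·0.0980^1·0.9952^3 = +0.236574
d^2_{1,0}(2.9453) = -0.002294 +0.236574 = +0.234280

d=0.2343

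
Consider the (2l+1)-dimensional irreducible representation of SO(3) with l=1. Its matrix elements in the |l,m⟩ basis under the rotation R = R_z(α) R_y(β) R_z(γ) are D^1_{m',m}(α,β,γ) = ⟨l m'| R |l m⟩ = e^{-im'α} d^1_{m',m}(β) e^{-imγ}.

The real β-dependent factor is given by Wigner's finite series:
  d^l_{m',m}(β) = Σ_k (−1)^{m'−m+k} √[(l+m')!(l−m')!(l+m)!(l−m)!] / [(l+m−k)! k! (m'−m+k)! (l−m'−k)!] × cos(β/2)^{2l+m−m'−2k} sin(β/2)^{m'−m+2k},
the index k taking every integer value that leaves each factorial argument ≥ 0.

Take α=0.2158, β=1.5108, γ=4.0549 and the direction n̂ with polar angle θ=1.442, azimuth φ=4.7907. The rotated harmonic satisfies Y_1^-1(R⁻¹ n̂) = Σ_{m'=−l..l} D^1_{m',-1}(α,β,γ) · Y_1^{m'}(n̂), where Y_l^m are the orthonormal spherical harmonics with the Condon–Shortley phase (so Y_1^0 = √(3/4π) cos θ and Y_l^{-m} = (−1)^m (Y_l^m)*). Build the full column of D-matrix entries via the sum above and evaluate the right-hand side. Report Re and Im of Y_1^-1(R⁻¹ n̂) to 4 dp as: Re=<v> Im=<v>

Re=0.2974 Im=-0.1701

Need the full column D^1_{m',-1} for m'=−1..1 at α=0.2158, β=1.5108, γ=4.0549.
cos(β/2)=0.727997, sin(β/2)=0.685580
d^1_{-1,-1}: single k=0 term ⇒ +0.529980;  D = -0.226549-0.479118i
d^1_{0,-1}: single k=0 term ⇒ -0.705835;  D = +0.431358+0.558689i
d^1_{1,-1}: single k=0 term ⇒ +0.470020;  D = -0.360245-0.301898i
Y_1^{m'}(θ=1.442,φ=4.7907) and Σ D·Y over m':
  (-0.2265-0.4791i)·(+0.0268+0.3416i)  (+0.4314+0.5587i)·(+0.0628+0.0000i)  (-0.3602-0.3019i)·(-0.0268+0.3416i)
Y_1^-1(R⁻¹ n̂) = +0.297436-0.170127i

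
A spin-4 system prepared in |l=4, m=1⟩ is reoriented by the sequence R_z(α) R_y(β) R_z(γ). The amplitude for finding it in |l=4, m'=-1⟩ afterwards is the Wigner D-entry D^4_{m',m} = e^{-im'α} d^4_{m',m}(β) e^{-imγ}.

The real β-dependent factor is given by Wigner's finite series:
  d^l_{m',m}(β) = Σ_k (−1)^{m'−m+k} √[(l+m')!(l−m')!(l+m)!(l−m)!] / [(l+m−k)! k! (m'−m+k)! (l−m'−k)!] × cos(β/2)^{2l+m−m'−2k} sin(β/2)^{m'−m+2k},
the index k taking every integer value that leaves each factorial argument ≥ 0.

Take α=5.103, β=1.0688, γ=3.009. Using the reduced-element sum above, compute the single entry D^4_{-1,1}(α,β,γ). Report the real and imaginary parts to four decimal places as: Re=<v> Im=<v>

Re=-0.0679 Im=0.1177

First d^4_{-1,1}(β=1.0688), then the phase factors e^{-i(-1)α} and e^{-i(1)γ}:
With c≡cos(β/2)=0.860574 and s≡sin(β/2)=0.509325, N=[6·120·120·6]^{1/2}=720.000000
The bounds max(0,m−m')=2 and min(l+m,l−m')=5 give 4 terms
  k=2: (−1)^0·720.0000/(72)·0.8606^6·0.5093^2 = +1.053708
  k=3: (−1)^1·720.0000/(24)·0.8606^4·0.5093^4 = -1.107272
  k=4: (−1)^2·720.0000/(48)·0.8606^2·0.5093^6 = +0.193926
  k=5: (−1)^3·720.0000/(720)·0.8606^0·0.5093^8 = -0.004529
d^4_{-1,1}(1.0688) = +1.053708 -1.107272 +0.193926 -0.004529 = +0.135834
D = (+0.380753-0.924677i)·(+0.135834)·(-0.991222-0.132204i) = -0.067870+0.117662i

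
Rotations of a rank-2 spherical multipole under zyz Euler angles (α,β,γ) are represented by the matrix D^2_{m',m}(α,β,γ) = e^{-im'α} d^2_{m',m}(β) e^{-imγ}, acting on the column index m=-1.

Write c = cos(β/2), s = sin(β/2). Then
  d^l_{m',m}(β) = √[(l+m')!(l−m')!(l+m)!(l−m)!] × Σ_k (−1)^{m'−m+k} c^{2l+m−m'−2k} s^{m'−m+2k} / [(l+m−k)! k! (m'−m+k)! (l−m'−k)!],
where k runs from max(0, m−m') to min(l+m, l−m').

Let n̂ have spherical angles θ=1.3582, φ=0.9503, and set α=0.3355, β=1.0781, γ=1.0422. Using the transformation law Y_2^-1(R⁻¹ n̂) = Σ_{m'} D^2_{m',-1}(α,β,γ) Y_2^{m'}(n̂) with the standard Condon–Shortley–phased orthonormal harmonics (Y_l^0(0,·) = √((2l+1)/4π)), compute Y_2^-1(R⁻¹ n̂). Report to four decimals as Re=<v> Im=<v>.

Re=0.3622 Im=-0.0737

Need the full column D^2_{m',-1} for m'=−2..2 at α=0.3355, β=1.0781, γ=1.0422.
cos(β/2)=0.858197, sin(β/2)=0.513321
d^2_{-2,-1}: single k=1 term ⇒ +0.648903;  D = -0.092094+0.642334i
d^2_{-1,-1}: k∈[0..1] ⇒ +0.542435 -0.582201 = -0.039766;  D = -0.007631-0.039027i
d^2_{0,-1}: k∈[0..1] ⇒ -0.794740 +0.284334 = -0.510406;  D = -0.257409-0.440743i
d^2_{1,-1}: k∈[0..1] ⇒ +0.582201 -0.069431 = +0.512770;  D = +0.389966+0.332955i
d^2_{2,-1}: single k=0 term ⇒ -0.232158;  D = -0.216346-0.084212i
Y_2^{m'}(θ=1.3582,φ=0.9503) and Σ D·Y over m':
  (-0.0921+0.6423i)·(-0.1195-0.3492i)  (-0.0076-0.0390i)·(+0.0926-0.1296i)  (-0.2574-0.4407i)·(-0.2733+0.0000i)  (+0.3900+0.3330i)·(-0.0926-0.1296i)  (-0.2163-0.0842i)·(-0.1195+0.3492i)
Y_2^-1(R⁻¹ n̂) = +0.362177-0.073684i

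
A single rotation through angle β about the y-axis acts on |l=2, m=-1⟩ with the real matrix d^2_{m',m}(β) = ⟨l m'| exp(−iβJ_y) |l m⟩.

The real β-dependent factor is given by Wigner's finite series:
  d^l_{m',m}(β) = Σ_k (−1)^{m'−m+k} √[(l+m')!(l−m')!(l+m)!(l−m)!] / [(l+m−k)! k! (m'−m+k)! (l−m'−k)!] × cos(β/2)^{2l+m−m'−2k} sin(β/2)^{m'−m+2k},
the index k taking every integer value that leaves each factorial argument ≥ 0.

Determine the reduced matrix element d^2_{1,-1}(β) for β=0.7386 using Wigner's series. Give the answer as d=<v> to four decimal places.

d^2_{1,-1}(β=0.7386) via Wigner's sum:
Half-angle: c=0.932580, s=0.360963. N=√(6·1·1·6)=6.000000
k: max(0,(-1)−(1))=0 … min(2+(-1),2−(1))=1
  k=0: (−1)^2·6.0000/(2)·0.9326^2·0.3610^2 = +0.339953
  k=1: (−1)^3·6.0000/(6)·0.9326^0·0.3610^4 = -0.016977
d^2_{1,-1}(0.7386) = +0.339953 -0.016977 = +0.322976

d=0.3230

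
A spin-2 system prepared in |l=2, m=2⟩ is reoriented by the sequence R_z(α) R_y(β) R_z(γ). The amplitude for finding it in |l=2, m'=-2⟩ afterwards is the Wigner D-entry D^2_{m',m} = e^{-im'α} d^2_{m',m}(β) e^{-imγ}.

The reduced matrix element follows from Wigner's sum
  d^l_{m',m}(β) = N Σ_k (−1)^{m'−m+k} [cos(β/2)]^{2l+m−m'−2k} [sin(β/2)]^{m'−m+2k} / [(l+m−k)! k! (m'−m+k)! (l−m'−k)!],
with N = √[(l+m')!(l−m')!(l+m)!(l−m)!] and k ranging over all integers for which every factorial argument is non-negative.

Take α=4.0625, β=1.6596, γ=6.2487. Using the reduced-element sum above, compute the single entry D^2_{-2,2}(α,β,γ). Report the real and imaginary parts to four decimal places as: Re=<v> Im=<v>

First d^2_{-2,2}(β=1.6596), then the phase factors e^{-i(-2)α} and e^{-i(2)γ}:
With c≡cos(β/2)=0.675023 and s≡sin(β/2)=0.737796, N=[1·24·24·1]^{1/2}=24.000000
k∈{4} keeps every argument non-negative
  k=4: (−1)^0·24.0000/(24)·0.6750^0·0.7378^4 = +0.296310
d^2_{-2,2}(1.6596) = +0.296310
Phases: e^{-i·(-2)·4.0625}=-0.267713+0.963499i, e^{-i·(2)·6.2487}=+0.997622+0.068916i ⇒ D=-0.098812+0.279349i

Re=-0.0988 Im=0.2793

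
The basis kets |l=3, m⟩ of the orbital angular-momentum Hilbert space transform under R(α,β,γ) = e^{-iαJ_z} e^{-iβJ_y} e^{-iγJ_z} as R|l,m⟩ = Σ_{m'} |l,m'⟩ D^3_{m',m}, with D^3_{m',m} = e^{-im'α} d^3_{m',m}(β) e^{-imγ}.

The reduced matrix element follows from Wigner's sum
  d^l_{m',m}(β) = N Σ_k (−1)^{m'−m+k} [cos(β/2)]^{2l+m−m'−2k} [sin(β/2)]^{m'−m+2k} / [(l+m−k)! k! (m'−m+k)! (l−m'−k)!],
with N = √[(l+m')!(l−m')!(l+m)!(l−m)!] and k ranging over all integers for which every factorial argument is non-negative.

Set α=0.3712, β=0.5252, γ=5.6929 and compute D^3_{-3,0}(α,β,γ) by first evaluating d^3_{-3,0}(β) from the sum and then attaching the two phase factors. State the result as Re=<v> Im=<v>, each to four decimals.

Re=0.0311 Im=0.0632

D^3_{-3,0}(0.3712,0.5252,5.6929) = e^{-i·-3·0.3712}·d^3_{-3,0}(0.5252)·e^{-i·0·5.6929}. Compute d first:
Half-angle: c=0.965718, s=0.259592. N=√(1·720·6·6)=160.996894
k: max(0,(0)−(-3))=3 … min(3+(0),3−(-3))=3
  k=3: (−1)^0·160.9969/(36)·0.9657^3·0.2596^3 = +0.070460
d^3_{-3,0}(0.5252) = +0.070460
D = (+0.441434+0.897294i)·(+0.070460)·(+1.000000+0.000000i) = +0.031103+0.063223i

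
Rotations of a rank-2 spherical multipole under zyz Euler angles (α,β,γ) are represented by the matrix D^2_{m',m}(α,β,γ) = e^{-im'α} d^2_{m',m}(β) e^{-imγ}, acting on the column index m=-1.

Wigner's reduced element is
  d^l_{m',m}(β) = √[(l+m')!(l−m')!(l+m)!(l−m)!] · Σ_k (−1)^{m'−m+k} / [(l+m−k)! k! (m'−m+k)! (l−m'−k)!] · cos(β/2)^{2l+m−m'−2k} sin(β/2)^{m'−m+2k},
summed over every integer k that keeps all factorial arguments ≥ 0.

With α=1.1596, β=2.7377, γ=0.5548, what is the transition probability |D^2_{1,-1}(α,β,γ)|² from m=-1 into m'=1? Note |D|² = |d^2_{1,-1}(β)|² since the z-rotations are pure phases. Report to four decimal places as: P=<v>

P=0.6485

Split into d^2_{1,-1}(β=2.7377) × two z-phases.
Half-angle: c=0.200576, s=0.979678. N=√(6·1·1·6)=6.000000
k∈{0,1} keeps every argument non-negative
  k=0: (−1)^2·6.0000/(2)·0.2006^2·0.9797^2 = +0.115837
  k=1: (−1)^3·6.0000/(6)·0.2006^0·0.9797^4 = -0.921157
d^2_{1,-1}(2.7377) = +0.115837 -0.921157 = -0.805319
|D^2_{1,-1}|² = |d^2_{1,-1}(β)|² = (-0.805319)² = 0.648539 (the z-rotation phases have unit modulus)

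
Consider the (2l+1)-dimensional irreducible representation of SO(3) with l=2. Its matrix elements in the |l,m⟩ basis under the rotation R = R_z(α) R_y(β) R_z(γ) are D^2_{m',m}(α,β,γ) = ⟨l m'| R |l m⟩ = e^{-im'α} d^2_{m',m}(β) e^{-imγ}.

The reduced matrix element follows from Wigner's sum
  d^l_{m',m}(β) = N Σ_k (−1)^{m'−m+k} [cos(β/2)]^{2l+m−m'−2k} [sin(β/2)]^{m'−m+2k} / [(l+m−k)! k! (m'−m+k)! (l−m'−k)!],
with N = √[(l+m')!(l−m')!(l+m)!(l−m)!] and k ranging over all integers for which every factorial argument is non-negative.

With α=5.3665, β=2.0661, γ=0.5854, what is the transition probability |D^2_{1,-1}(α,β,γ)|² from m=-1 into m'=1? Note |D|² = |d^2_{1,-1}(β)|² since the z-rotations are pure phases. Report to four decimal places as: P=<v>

P=0.0013

Split into d^2_{1,-1}(β=2.0661) × two z-phases.
With c≡cos(β/2)=0.512202 and s≡sin(β/2)=0.858865, N=[6·1·1·6]^{1/2}=6.000000
k∈{0,1} keeps every argument non-negative
  k=0: (−1)^2·6.0000/(2)·0.5122^2·0.8589^2 = +0.580568
  k=1: (−1)^3·6.0000/(6)·0.5122^0·0.8589^4 = -0.544127
d^2_{1,-1}(2.0661) = +0.580568 -0.544127 = +0.036442
|D^2_{1,-1}|² = |d^2_{1,-1}(β)|² = (+0.036442)² = 0.001328 (the z-rotation phases have unit modulus)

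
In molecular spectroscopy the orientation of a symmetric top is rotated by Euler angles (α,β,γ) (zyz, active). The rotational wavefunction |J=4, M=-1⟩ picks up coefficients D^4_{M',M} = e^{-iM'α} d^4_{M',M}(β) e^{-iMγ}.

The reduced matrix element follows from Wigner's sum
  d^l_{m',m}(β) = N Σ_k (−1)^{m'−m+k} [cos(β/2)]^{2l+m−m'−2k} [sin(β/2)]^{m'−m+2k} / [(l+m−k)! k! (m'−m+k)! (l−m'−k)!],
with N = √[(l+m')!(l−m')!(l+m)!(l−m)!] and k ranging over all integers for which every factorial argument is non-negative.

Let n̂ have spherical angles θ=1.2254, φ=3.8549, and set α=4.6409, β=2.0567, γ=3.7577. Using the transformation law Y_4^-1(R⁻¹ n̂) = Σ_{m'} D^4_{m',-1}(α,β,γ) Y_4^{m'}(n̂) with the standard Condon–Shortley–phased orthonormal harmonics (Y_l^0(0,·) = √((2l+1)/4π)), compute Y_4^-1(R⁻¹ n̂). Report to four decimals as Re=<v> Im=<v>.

Re=-0.3063 Im=0.0662

Need the full column D^4_{m',-1} for m'=−4..4 at α=4.6409, β=2.0567, γ=3.7577.
cos(β/2)=0.516233, sin(β/2)=0.856448
d^4_{-4,-1}: single k=3 term ⇒ +0.172355;  D = -0.163047-0.055875i
d^4_{-3,-1}: k∈[2..3] ⇒ +0.110191 -0.505482 = -0.395291;  D = -0.154531+0.363834i
d^4_{-2,-1}: k∈[1..3] ⇒ +0.035502 -0.488582 +0.896515 = +0.443435;  D = +0.394722+0.202062i
d^4_{-1,-1}: k∈[0..3] ⇒ +0.005044 -0.208241 +1.146326 -1.051715 = -0.108587;  D = +0.056258-0.092877i
d^4_{0,-1}: k∈[0..3] ⇒ -0.037423 +0.618013 -1.701017 +0.780313 = -0.340114;  D = +0.277579+0.196539i
d^4_{1,-1}: k∈[0..3] ⇒ +0.138827 -1.146326 +1.577573 -0.289474 = +0.280601;  D = +0.178092-0.216841i
d^4_{2,-1}: k∈[0..2] ⇒ -0.325721 +1.344772 -0.740270 = +0.278781;  D = +0.202246+0.191873i
d^4_{3,-1}: k∈[0..1] ⇒ +0.505482 -0.834773 = -0.329291;  D = +0.243122-0.222091i
d^4_{4,-1}: single k=0 term ⇒ -0.474391;  D = +0.294119+0.372211i
Y_4^{m'}(θ=1.2254,φ=3.8549) and Σ D·Y over m':
  (-0.1630-0.0559i)·(-0.3326-0.0987i)  (-0.1545+0.3638i)·(+0.1903+0.2974i)  (+0.3947+0.2021i)·(-0.0084+0.0579i)  (+0.0563-0.0929i)·(+0.2505-0.2167i)  (+0.2776+0.1965i)·(+0.0022+0.0000i)  (+0.1781-0.2168i)·(-0.2505-0.2167i)  (+0.2022+0.1919i)·(-0.0084-0.0579i)  (+0.2431-0.2221i)·(-0.1903+0.2974i)  (+0.2941+0.3722i)·(-0.3326+0.0987i)
Y_4^-1(R⁻¹ n̂) = -0.306259+0.066247i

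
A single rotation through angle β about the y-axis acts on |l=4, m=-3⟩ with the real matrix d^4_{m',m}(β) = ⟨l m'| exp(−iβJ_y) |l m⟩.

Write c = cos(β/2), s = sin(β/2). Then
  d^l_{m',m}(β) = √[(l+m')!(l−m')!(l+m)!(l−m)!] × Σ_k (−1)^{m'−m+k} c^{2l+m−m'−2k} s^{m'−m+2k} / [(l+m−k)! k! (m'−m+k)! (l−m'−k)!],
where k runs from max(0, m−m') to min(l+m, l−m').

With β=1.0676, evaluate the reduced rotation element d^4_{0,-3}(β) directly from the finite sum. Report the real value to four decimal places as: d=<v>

d^4_{0,-3}(β=1.0676) via Wigner's sum:
With c≡cos(β/2)=0.860880 and s≡sin(β/2)=0.508808, N=[24·24·1·5040]^{1/2}=1703.830978
k: max(0,(-3)−(0))=0 … min(4+(-3),4−(0))=1
  k=0: (−1)^3·1703.8310/(144)·0.8609^5·0.5088^3 = -0.736952
  k=1: (−1)^4·1703.8310/(144)·0.8609^3·0.5088^5 = +0.257432
d^4_{0,-3}(1.0676) = -0.736952 +0.257432 = -0.479520

d=-0.4795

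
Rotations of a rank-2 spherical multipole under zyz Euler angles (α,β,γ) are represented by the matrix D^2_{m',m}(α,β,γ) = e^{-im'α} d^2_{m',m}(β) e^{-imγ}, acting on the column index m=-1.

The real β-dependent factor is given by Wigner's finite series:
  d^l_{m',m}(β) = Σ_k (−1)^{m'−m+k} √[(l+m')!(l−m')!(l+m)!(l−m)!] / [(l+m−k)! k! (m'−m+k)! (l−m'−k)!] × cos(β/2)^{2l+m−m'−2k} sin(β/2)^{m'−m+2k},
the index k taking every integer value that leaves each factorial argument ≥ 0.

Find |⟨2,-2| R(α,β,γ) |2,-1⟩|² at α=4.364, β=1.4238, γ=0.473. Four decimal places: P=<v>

Split into d^2_{-2,-1}(β=1.4238) × two z-phases.
With c≡cos(β/2)=0.757122 and s≡sin(β/2)=0.653273, N=[1·24·1·6]^{1/2}=12.000000
Admissible k: 1..1 (factorial args all ≥0)
  k=1: (−1)^0·12.0000/(6)·0.7571^3·0.6533^1 = +0.567052
d^2_{-2,-1}(1.4238) = +0.567052
|D^2_{-2,-1}|² = |d^2_{-2,-1}(β)|² = (+0.567052)² = 0.321548 (the z-rotation phases have unit modulus)

P=0.3215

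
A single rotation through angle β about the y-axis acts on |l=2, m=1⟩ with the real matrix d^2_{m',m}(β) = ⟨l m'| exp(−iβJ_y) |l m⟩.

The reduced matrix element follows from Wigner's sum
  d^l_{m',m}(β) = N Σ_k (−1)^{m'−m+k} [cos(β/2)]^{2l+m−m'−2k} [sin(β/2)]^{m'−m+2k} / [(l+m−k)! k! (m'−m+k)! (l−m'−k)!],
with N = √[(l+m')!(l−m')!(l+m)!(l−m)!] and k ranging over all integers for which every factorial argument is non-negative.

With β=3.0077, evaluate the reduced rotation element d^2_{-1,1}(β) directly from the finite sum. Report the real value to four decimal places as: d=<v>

d^2_{-1,1}(β=3.0077) via Wigner's sum:
c=cos(3.0077/2)=0.066896, s=sin(3.0077/2)=0.997760; N=√[1·6·6·1]=6.000000
k∈{2,3} keeps every argument non-negative
  k=2: (−1)^0·6.0000/(2)·0.0669^2·0.9978^2 = +0.013365
  k=3: (−1)^1·6.0000/(6)·0.0669^0·0.9978^4 = -0.991070
d^2_{-1,1}(3.0077) = +0.013365 -0.991070 = -0.977705

d=-0.9777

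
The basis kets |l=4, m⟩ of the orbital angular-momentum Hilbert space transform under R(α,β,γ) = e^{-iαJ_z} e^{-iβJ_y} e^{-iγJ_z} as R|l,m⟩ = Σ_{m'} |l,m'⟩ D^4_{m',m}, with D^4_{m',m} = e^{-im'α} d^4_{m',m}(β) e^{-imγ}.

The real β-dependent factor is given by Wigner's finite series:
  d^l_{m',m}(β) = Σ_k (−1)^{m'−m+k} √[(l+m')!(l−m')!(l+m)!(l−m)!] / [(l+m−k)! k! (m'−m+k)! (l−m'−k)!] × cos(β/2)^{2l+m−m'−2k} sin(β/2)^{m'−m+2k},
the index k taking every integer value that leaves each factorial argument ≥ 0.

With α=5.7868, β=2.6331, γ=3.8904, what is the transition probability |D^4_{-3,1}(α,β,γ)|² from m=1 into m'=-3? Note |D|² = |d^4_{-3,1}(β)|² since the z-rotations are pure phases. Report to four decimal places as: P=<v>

First d^4_{-3,1}(β=2.6331), then the phase factors e^{-i(-3)α} and e^{-i(1)γ}:
With c≡cos(β/2)=0.251516 and s≡sin(β/2)=0.967853, N=[1·5040·120·6]^{1/2}=1904.940944
k: max(0,(1)−(-3))=4 … min(4+(1),4−(-3))=5
  k=4: (−1)^0·1904.9409/(144)·0.2515^4·0.9679^4 = +0.046454
  k=5: (−1)^1·1904.9409/(240)·0.2515^2·0.9679^6 = -0.412723
d^4_{-3,1}(2.6331) = +0.046454 -0.412723 = -0.366269
|D^4_{-3,1}|² = |d^4_{-3,1}(β)|² = (-0.366269)² = 0.134153 (the z-rotation phases have unit modulus)

P=0.1342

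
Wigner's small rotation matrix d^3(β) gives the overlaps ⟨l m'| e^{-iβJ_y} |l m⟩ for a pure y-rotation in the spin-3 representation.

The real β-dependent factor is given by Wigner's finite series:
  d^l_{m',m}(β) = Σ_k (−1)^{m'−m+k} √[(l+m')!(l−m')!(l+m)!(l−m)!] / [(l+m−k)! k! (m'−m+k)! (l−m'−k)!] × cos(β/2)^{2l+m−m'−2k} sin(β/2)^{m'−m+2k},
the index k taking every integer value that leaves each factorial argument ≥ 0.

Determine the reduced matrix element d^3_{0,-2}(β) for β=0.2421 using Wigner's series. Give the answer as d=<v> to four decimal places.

d^3_{0,-2}(β=0.2421) via Wigner's sum:
With c≡cos(β/2)=0.992682 and s≡sin(β/2)=0.120755, N=[6·6·1·120]^{1/2}=65.726707
Admissible k: 0..1 (factorial args all ≥0)
  k=0: (−1)^2·65.7267/(12)·0.9927^4·0.1208^2 = +0.077555
  k=1: (−1)^3·65.7267/(12)·0.9927^2·0.1208^4 = -0.001148
d^3_{0,-2}(0.2421) = +0.077555 -0.001148 = +0.076407

d=0.0764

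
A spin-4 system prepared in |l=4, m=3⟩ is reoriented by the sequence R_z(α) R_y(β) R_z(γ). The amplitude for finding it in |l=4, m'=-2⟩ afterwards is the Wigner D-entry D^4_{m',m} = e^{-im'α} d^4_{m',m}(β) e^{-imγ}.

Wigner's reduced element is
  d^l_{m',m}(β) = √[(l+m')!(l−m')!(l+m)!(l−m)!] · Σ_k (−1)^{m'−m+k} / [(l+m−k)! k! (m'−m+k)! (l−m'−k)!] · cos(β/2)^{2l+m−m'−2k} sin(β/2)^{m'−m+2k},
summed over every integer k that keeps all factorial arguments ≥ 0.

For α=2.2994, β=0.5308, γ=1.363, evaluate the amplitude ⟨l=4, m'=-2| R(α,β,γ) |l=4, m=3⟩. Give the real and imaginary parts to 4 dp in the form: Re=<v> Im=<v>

Re=0.0107 Im=0.0060

First d^4_{-2,3}(β=0.5308), then the phase factors e^{-i(-2)α} and e^{-i(3)γ}:
Half-angle: c=0.964988, s=0.262295. N=√(2·720·5040·1)=2693.993318
Admissible k: 5..6 (factorial args all ≥0)
  k=5: (−1)^0·2693.9933/(240)·0.9650^3·0.2623^5 = +0.012523
  k=6: (−1)^1·2693.9933/(720)·0.9650^1·0.2623^7 = -0.000308
d^4_{-2,3}(0.5308) = +0.012523 -0.000308 = +0.012214
D = (-0.113345-0.993556i)·(+0.012214)·(-0.583790+0.811905i) = +0.010661+0.005961i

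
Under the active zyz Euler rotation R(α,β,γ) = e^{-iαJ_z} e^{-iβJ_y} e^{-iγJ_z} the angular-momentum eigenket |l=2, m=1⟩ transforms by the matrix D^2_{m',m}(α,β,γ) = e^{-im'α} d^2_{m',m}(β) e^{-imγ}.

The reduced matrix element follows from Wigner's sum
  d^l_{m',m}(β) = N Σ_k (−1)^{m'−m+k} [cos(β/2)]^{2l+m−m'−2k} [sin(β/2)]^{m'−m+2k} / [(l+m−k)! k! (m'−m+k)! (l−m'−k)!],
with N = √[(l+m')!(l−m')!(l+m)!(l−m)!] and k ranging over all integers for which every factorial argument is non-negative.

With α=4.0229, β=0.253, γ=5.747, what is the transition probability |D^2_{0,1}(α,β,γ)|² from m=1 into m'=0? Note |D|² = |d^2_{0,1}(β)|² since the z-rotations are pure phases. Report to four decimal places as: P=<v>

Split into d^2_{0,1}(β=0.253) × two z-phases.
With c≡cos(β/2)=0.992010 and s≡sin(β/2)=0.126163, N=[2·2·6·1]^{1/2}=4.898979
k: max(0,(1)−(0))=1 … min(2+(1),2−(0))=2
  k=1: (−1)^0·4.8990/(2)·0.9920^3·0.1262^1 = +0.301686
  k=2: (−1)^1·4.8990/(2)·0.9920^1·0.1262^3 = -0.004880
d^2_{0,1}(0.253) = +0.301686 -0.004880 = +0.296806
|D^2_{0,1}|² = |d^2_{0,1}(β)|² = (+0.296806)² = 0.088094 (the z-rotation phases have unit modulus)

P=0.0881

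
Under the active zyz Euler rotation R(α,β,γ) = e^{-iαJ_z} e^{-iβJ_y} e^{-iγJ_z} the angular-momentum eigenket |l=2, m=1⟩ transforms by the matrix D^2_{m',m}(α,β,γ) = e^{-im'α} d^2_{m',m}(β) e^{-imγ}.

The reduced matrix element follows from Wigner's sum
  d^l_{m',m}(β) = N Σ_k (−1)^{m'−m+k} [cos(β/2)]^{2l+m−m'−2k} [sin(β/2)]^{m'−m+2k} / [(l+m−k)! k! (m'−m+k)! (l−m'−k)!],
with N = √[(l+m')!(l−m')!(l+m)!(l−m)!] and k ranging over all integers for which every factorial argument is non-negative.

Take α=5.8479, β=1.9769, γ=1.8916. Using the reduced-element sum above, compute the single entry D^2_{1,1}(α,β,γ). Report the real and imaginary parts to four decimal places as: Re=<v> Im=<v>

D^2_{1,1}(5.8479,1.9769,1.8916) = e^{-i·1·5.8479}·d^2_{1,1}(1.9769)·e^{-i·1·1.8916}. Compute d first:
c=cos(1.9769/2)=0.549985, s=sin(1.9769/2)=0.835175; N=√[6·1·6·1]=6.000000
The bounds max(0,m−m')=0 and min(l+m,l−m')=1 give 2 terms
  k=0: (−1)^0·6.0000/(6)·0.5500^4·0.8352^0 = +0.091496
  k=1: (−1)^1·6.0000/(2)·0.5500^2·0.8352^2 = -0.632962
d^2_{1,1}(1.9769) = +0.091496 -0.632962 = -0.541465
D = (+0.906750+0.421669i)·(-0.541465)·(-0.315329-0.948982i) = -0.061853+0.537921i

Re=-0.0619 Im=0.5379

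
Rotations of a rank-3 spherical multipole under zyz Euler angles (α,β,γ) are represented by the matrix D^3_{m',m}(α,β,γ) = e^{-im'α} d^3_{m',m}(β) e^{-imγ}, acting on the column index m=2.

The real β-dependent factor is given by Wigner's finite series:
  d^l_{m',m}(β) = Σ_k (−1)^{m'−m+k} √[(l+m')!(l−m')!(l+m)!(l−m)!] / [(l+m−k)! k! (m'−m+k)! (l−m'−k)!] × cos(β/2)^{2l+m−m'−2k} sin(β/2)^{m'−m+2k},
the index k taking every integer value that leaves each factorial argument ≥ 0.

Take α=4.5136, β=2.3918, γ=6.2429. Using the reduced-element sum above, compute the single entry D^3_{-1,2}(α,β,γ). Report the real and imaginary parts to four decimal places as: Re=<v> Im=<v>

Re=0.0658 Im=0.5538

D^3_{-1,2}(4.5136,2.3918,6.2429) = e^{-i·-1·4.5136}·d^3_{-1,2}(2.3918)·e^{-i·2·6.2429}. Compute d first:
With c≡cos(β/2)=0.366176 and s≡sin(β/2)=0.930546, N=[2·24·120·1]^{1/2}=75.894664
The bounds max(0,m−m')=3 and min(l+m,l−m')=4 give 2 terms
  k=3: (−1)^0·75.8947/(12)·0.3662^3·0.9305^3 = +0.250215
  k=4: (−1)^1·75.8947/(24)·0.3662^1·0.9305^5 = -0.807938
d^3_{-1,2}(2.3918) = +0.250215 -0.807938 = -0.557724
Phases: e^{-i·(-1)·4.5136}=-0.197482-0.980306i, e^{-i·(2)·6.2429}=+0.996756+0.080483i ⇒ D=+0.065780+0.553831i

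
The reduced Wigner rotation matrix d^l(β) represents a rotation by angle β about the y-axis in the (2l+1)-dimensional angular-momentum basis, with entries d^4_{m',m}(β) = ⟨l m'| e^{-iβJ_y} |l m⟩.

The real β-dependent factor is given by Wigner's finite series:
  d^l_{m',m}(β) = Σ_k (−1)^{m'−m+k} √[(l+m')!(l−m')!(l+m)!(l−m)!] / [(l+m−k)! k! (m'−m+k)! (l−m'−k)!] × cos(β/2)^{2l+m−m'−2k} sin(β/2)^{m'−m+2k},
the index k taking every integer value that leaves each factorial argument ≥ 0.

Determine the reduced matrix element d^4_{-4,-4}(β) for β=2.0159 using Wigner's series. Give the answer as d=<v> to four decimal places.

d^4_{-4,-4}(β=2.0159) via Wigner's sum:
Half-angle: c=0.533596, s=0.845740. N=√(1·40320·1·40320)=40320.000000
The bounds max(0,m−m')=0 and min(l+m,l−m')=0 give 1 term
  k=0: (−1)^0·40320.0000/(40320)·0.5336^8·0.8457^0 = +0.006572
d^4_{-4,-4}(2.0159) = +0.006572

d=0.0066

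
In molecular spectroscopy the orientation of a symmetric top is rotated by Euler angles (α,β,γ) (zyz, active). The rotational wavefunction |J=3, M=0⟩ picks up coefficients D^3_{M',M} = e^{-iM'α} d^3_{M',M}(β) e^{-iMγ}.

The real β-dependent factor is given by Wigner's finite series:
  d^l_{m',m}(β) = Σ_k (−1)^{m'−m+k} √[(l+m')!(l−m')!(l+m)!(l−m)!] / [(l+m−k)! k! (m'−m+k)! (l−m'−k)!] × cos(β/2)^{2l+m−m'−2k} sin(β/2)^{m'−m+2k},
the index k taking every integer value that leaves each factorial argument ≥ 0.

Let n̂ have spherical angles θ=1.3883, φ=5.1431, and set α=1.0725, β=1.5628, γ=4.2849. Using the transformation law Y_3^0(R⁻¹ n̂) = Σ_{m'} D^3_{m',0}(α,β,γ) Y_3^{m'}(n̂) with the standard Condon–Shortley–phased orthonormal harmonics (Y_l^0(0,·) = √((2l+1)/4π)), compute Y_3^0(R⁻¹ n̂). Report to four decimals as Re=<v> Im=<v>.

Need the full column D^3_{m',0} for m'=−3..3 at α=1.0725, β=1.5628, γ=4.2849.
cos(β/2)=0.709928, sin(β/2)=0.704274
d^3_{-3,0}: single k=3 term ⇒ +0.558963;  D = -0.557354-0.042389i
d^3_{-2,0}: k∈[2..3] ⇒ +0.690084 -0.679135 = +0.010949;  D = -0.005947+0.009193i
d^3_{-1,0}: k∈[1..3] ⇒ +0.439951 -1.298914 +0.426102 = -0.432860;  D = -0.206877-0.380224i
d^3_{0,0}: k∈[0..3] ⇒ +0.128023 -1.133923 +1.115933 -0.122025 = -0.011993;  D = -0.011993+0.000000i
d^3_{1,0}: k∈[0..2] ⇒ -0.439951 +1.298914 -0.426102 = +0.432860;  D = +0.206877-0.380224i
d^3_{2,0}: k∈[0..1] ⇒ +0.690084 -0.679135 = +0.010949;  D = -0.005947-0.009193i
d^3_{3,0}: single k=0 term ⇒ -0.558963;  D = +0.557354-0.042389i
Y_3^{m'}(θ=1.3883,φ=5.1431) and Σ D·Y over m':
  (-0.5574-0.0424i)·(-0.3815-0.1091i)  (-0.0059+0.0092i)·(-0.1168+0.1361i)  (-0.2069-0.3802i)·(-0.1108-0.2412i)  (-0.0120+0.0000i)·(-0.1920+0.0000i)  (+0.2069-0.3802i)·(+0.1108-0.2412i)  (-0.0059-0.0092i)·(-0.1168-0.1361i)  (+0.5574-0.0424i)·(+0.3815-0.1091i)
Y_3^0(R⁻¹ n̂) = +0.279590+0.000000i

Re=0.2796 Im=0.0000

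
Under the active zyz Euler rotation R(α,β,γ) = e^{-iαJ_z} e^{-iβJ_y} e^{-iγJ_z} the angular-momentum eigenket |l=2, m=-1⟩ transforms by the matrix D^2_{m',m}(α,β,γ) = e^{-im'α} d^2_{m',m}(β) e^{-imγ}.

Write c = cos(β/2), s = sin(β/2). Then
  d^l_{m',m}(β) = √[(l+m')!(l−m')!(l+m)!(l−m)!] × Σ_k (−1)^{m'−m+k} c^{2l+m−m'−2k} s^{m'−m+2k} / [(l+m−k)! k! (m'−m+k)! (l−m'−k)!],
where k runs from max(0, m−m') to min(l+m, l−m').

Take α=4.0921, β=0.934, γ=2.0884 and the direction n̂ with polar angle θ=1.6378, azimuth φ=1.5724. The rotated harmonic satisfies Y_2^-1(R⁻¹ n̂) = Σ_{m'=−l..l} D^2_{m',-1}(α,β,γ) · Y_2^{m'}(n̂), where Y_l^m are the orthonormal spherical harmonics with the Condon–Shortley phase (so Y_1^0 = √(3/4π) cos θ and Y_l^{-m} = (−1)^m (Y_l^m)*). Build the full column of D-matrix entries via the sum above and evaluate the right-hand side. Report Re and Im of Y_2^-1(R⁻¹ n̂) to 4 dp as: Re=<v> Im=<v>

Re=0.1567 Im=0.3527

Need the full column D^2_{m',-1} for m'=−2..2 at α=4.0921, β=0.934, γ=2.0884.
cos(β/2)=0.892923, sin(β/2)=0.450210
d^2_{-2,-1}: single k=1 term ⇒ +0.641042;  D = -0.424125-0.480680i
d^2_{-1,-1}: k∈[0..1] ⇒ +0.635705 -0.484818 = +0.150888;  D = +0.150093-0.015467i
d^2_{0,-1}: k∈[0..1] ⇒ -0.785113 +0.199588 = -0.585525;  D = +0.289718-0.508826i
d^2_{1,-1}: k∈[0..1] ⇒ +0.484818 -0.041083 = +0.443735;  D = -0.186151-0.402801i
d^2_{2,-1}: single k=0 term ⇒ -0.162963;  D = -0.160110-0.030358i
Y_2^{m'}(θ=1.6378,φ=1.5724) and Σ D·Y over m':
  (-0.4241-0.4807i)·(-0.3845+0.0012i)  (+0.1501-0.0155i)·(+0.0001+0.0516i)  (+0.2897-0.5088i)·(-0.3112+0.0000i)  (-0.1862-0.4028i)·(-0.0001+0.0516i)  (-0.1601-0.0304i)·(-0.3845-0.0012i)
Y_2^-1(R⁻¹ n̂) = +0.156686+0.352682i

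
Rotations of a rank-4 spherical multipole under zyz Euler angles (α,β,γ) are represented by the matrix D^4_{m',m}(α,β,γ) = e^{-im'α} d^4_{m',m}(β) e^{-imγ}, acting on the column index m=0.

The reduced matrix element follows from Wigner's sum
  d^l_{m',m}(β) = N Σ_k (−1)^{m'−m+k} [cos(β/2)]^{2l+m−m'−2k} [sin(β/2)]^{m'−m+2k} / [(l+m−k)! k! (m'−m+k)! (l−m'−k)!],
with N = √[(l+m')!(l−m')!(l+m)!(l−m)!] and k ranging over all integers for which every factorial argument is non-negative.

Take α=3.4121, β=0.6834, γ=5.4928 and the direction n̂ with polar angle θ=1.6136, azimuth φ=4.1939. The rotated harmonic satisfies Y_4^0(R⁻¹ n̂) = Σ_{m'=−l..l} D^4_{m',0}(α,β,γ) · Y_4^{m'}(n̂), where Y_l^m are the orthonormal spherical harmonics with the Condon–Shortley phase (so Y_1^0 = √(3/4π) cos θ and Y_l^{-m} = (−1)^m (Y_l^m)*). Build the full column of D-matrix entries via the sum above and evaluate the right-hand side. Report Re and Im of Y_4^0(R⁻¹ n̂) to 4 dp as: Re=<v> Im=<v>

Re=-0.1186 Im=0.0000

Need the full column D^4_{m',0} for m'=−4..4 at α=3.4121, β=0.6834, γ=5.4928.
cos(β/2)=0.942186, sin(β/2)=0.335089
d^4_{-4,0}: single k=4 term ⇒ +0.083126;  D = +0.039031+0.073393i
d^4_{-3,0}: k∈[3..4] ⇒ +0.330544 -0.041810 = +0.288735;  D = -0.198764-0.209430i
d^4_{-2,0}: k∈[2..4] ⇒ +0.745184 -0.251350 +0.011922 = +0.505755;  D = +0.433527+0.260467i
d^4_{-1,0}: k∈[1..4] ⇒ +0.987719 -0.749604 +0.094816 -0.001999 = +0.330931;  D = -0.318897-0.088432i
d^4_{0,0}: k∈[0..4] ⇒ +0.621004 -1.256788 +0.357678 -0.020107 +0.000159 = -0.298054;  D = -0.298054+0.000000i
d^4_{1,0}: k∈[0..3] ⇒ -0.987719 +0.749604 -0.094816 +0.001999 = -0.330931;  D = +0.318897-0.088432i
d^4_{2,0}: k∈[0..2] ⇒ +0.745184 -0.251350 +0.011922 = +0.505755;  D = +0.433527-0.260467i
d^4_{3,0}: k∈[0..1] ⇒ -0.330544 +0.041810 = -0.288735;  D = +0.198764-0.209430i
d^4_{4,0}: single k=0 term ⇒ +0.083126;  D = +0.039031-0.073393i
Y_4^{m'}(θ=1.6136,φ=4.1939) and Σ D·Y over m':
  (+0.0390+0.0734i)·(-0.2126+0.3863i)  (-0.1988-0.2094i)·(-0.0534+0.0008i)  (+0.4335+0.2605i)·(+0.1677+0.2838i)  (-0.3189-0.0884i)·(-0.0299+0.0525i)  (-0.2981+0.0000i)·(+0.3116+0.0000i)  (+0.3189-0.0884i)·(+0.0299+0.0525i)  (+0.4335-0.2605i)·(+0.1677-0.2838i)  (+0.1988-0.2094i)·(+0.0534+0.0008i)  (+0.0390-0.0734i)·(-0.2126-0.3863i)
Y_4^0(R⁻¹ n̂) = -0.118606+0.000000i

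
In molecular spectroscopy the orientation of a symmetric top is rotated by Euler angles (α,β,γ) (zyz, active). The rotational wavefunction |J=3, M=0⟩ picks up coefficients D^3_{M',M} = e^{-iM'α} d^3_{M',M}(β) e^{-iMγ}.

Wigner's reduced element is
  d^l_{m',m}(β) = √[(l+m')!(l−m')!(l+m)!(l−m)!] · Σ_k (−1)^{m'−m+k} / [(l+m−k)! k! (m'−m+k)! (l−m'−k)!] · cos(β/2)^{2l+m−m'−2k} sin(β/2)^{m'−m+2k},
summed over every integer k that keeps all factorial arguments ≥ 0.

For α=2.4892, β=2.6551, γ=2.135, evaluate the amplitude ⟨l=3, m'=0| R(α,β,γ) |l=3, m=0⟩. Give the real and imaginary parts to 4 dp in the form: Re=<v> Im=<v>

Split into d^3_{0,0}(β=2.6551) × two z-phases.
Half-angle: c=0.240855, s=0.970561. N=√(6·6·6·6)=36.000000
The bounds max(0,m−m')=0 and min(l+m,l−m')=3 give 4 terms
  k=0: (−1)^0·36.0000/(36)·0.2409^6·0.9706^0 = +0.000195
  k=1: (−1)^1·36.0000/(4)·0.2409^4·0.9706^2 = -0.028530
  k=2: (−1)^2·36.0000/(4)·0.2409^2·0.9706^4 = +0.463281
  k=3: (−1)^3·36.0000/(36)·0.2409^0·0.9706^6 = -0.835868
d^3_{0,0}(2.6551) = +0.000195 -0.028530 +0.463281 -0.835868 = -0.400922
Phases: e^{-i·(0)·2.4892}=+1.000000+0.000000i, e^{-i·(0)·2.135}=+1.000000+0.000000i ⇒ D=-0.400922+0.000000i

Re=-0.4009 Im=0.0000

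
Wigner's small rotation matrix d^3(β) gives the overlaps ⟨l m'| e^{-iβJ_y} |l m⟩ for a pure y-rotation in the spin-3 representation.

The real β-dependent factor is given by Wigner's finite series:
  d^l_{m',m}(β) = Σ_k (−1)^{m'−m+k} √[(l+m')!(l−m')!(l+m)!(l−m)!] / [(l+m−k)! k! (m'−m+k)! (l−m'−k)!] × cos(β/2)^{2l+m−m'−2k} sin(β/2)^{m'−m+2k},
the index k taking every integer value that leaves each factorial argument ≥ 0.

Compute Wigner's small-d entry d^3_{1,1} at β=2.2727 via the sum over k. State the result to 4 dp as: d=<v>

d^3_{1,1}(β=2.2727) via Wigner's sum:
c=cos(2.2727/2)=0.420908, s=sin(2.2727/2)=0.907103; N=√[24·2·24·2]=48.000000
k: max(0,(1)−(1))=0 … min(3+(1),3−(1))=2
  k=0: (−1)^0·48.0000/(48)·0.4209^6·0.9071^0 = +0.005561
  k=1: (−1)^1·48.0000/(6)·0.4209^4·0.9071^2 = -0.206611
  k=2: (−1)^2·48.0000/(8)·0.4209^2·0.9071^4 = +0.719702
d^3_{1,1}(2.2727) = +0.005561 -0.206611 +0.719702 = +0.518652

d=0.5187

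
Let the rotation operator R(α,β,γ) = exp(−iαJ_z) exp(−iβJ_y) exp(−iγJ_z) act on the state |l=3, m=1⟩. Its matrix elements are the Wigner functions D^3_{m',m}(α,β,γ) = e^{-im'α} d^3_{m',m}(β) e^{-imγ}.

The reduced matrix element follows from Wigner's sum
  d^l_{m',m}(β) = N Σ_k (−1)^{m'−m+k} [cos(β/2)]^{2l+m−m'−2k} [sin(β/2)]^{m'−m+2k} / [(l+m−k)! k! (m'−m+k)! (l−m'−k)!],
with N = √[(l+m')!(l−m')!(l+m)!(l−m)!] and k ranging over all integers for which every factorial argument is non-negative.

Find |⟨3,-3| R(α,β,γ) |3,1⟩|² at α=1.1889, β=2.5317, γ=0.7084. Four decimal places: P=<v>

P=0.0835

D^3_{-3,1}(1.1889,2.5317,0.7084) = e^{-i·-3·1.1889}·d^3_{-3,1}(2.5317)·e^{-i·1·0.7084}. Compute d first:
With c≡cos(β/2)=0.300242 and s≡sin(β/2)=0.953863, N=[1·720·24·2]^{1/2}=185.903201
The bounds max(0,m−m')=4 and min(l+m,l−m')=4 give 1 term
  k=4: (−1)^0·185.9032/(48)·0.3002^2·0.9539^4 = +0.289023
d^3_{-3,1}(2.5317) = +0.289023
|D^3_{-3,1}|² = |d^3_{-3,1}(β)|² = (+0.289023)² = 0.083534 (the z-rotation phases have unit modulus)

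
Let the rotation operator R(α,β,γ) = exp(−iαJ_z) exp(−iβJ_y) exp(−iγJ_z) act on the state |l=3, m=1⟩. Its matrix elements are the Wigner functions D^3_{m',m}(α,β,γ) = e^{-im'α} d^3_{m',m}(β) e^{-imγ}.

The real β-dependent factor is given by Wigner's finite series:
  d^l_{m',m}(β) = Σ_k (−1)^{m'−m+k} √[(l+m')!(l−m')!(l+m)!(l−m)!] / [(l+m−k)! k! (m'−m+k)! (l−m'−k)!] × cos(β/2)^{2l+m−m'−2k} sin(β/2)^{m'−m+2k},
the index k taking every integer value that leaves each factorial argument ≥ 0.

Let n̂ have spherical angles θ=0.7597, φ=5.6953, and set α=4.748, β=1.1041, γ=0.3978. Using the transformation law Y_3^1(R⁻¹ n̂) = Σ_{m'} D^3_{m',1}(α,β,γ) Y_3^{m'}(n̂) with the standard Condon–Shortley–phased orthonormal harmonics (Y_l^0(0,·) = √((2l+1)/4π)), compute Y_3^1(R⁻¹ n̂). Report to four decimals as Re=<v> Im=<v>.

Need the full column D^3_{m',1} for m'=−3..3 at α=4.748, β=1.1041, γ=0.3978.
cos(β/2)=0.851451, sin(β/2)=0.524434
d^3_{-3,1}: single k=4 term ⇒ +0.212387;  D = +0.060929+0.203460i
d^3_{-2,1}: k∈[3..4] ⇒ +0.563095 -0.106810 = +0.456284;  D = -0.432168+0.146378i
d^3_{-1,1}: k∈[2..4] ⇒ +0.867305 -0.438705 +0.020804 = +0.449404;  D = -0.159234-0.420248i
d^3_{0,1}: k∈[1..3] ⇒ +0.812981 -0.925259 +0.117005 = +0.004727;  D = +0.004358-0.001831i
d^3_{1,1}: k∈[0..2] ⇒ +0.381030 -1.156406 +0.329028 = -0.446348;  D = -0.187452-0.405078i
d^3_{2,1}: k∈[0..1] ⇒ -0.742146 +0.563095 = -0.179052;  D = +0.159716-0.080934i
d^3_{3,1}: single k=0 term ⇒ +0.559843;  D = -0.270676-0.490059i
Y_3^{m'}(θ=0.7597,φ=5.6953) and Σ D·Y over m':
  (+0.0609+0.2035i)·(-0.0261+0.1338i)  (-0.4322+0.1464i)·(+0.1353+0.3244i)  (-0.1592-0.4202i)·(+0.3016+0.2010i)  (+0.0044-0.0018i)·(-0.1005+0.0000i)  (-0.1875-0.4051i)·(-0.3016+0.2010i)  (+0.1597-0.0809i)·(+0.1353-0.3244i)  (-0.2707-0.4901i)·(+0.0261+0.1338i)
Y_3^1(R⁻¹ n̂) = +0.093063-0.303404i

Re=0.0931 Im=-0.3034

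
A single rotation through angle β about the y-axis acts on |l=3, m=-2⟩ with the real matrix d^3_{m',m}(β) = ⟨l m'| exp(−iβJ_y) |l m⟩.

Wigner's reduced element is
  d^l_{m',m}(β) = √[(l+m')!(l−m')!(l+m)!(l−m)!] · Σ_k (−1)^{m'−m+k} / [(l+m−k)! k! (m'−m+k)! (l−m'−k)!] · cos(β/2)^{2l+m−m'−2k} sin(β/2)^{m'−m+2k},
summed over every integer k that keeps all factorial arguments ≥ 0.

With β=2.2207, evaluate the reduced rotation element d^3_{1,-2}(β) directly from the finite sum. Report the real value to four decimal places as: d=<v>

d=0.4118

d^3_{1,-2}(β=2.2207) via Wigner's sum:
With c≡cos(β/2)=0.444348 and s≡sin(β/2)=0.895854, N=[24·2·1·120]^{1/2}=75.894664
Admissible k: 0..1 (factorial args all ≥0)
  k=0: (−1)^3·75.8947/(12)·0.4443^3·0.8959^3 = -0.398944
  k=1: (−1)^4·75.8947/(24)·0.4443^1·0.8959^5 = +0.810793
d^3_{1,-2}(2.2207) = -0.398944 +0.810793 = +0.411849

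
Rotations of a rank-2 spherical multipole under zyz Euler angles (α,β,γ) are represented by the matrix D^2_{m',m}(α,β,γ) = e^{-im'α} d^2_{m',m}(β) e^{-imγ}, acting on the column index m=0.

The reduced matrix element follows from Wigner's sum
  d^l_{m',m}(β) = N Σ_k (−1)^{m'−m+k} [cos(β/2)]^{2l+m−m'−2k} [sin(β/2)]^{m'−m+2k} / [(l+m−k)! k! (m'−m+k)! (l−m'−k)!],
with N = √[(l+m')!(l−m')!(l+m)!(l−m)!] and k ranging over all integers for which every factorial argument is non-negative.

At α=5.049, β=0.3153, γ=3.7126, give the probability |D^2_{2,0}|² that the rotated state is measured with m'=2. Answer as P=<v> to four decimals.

Split into d^2_{2,0}(β=0.3153) × two z-phases.
With c≡cos(β/2)=0.987599 and s≡sin(β/2)=0.156998, N=[24·1·2·2]^{1/2}=9.797959
Admissible k: 0..0 (factorial args all ≥0)
  k=0: (−1)^2·9.7980/(4)·0.9876^2·0.1570^2 = +0.058888
d^2_{2,0}(0.3153) = +0.058888
|D^2_{2,0}|² = |d^2_{2,0}(β)|² = (+0.058888)² = 0.003468 (the z-rotation phases have unit modulus)

P=0.0035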